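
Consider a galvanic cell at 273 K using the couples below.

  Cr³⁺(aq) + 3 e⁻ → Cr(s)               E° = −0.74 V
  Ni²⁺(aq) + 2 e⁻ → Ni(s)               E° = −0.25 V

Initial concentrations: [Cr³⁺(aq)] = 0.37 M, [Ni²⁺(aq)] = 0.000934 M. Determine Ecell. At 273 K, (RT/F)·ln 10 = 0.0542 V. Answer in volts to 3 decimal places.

The Ni²⁺/Ni couple has the more positive E°, so it is the cathode; Cr³⁺/Cr is the anode.
E°cell = E°cat − E°an = −0.25 − (−0.74) = +0.49 V; n = 6.
For the overall reaction 3 Ni²⁺(aq) + 2 Cr(s) → 3 Ni(s) + 2 Cr³⁺(aq), Q = [Cr³⁺(aq)]^2 / [Ni²⁺(aq)]^3 = 1.68×10^8, giving log Q = 8.225.
Applying E = E° − (RT ln10/nF)·log Q gives +0.49 − (0.0542/6)(8.225) = +0.416 V.

+0.416 V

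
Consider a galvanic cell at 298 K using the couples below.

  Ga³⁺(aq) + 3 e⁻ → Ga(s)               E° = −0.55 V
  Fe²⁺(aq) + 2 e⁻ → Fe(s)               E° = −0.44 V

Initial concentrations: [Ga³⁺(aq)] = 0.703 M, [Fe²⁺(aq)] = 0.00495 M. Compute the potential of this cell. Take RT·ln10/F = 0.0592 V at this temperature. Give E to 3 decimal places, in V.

+0.045 V

The Fe²⁺/Fe couple has the more positive E°, so it is the cathode; Ga³⁺/Ga is the anode.
The standard potential is −0.44 − (−0.55) = +0.11 V and the balanced reaction transfers n = 6 electrons.
Balancing gives 3 Fe²⁺(aq) + 2 Ga(s) → 3 Fe(s) + 2 Ga³⁺(aq); hence Q = [Ga³⁺(aq)]^2 / [Fe²⁺(aq)]^3 = 4.07×10^6 (log Q = 6.610).
E = E° − (0.0592/n)·log Q = +0.11 − (0.0592/6)(6.610) = +0.045 V.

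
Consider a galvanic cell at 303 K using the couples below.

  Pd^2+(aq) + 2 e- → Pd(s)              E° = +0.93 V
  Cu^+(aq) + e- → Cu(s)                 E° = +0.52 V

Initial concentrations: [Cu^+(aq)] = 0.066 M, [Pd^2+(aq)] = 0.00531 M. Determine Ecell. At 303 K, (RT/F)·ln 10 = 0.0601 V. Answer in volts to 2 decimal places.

+0.41 V

The Pd²⁺/Pd couple has the more positive E°, so it is the cathode; Cu⁺/Cu is the anode.
E°cell = +0.93 − (+0.52) = +0.41 V, with n = 2 electrons transferred.
The balanced reaction is Pd^2+(aq) + 2 Cu(s) → Pd(s) + 2 Cu^+(aq), so Q = [Cu^+(aq)]^2 / [Pd^2+(aq)] = 0.82 and log Q = −0.086.
Applying E = E° − (RT ln10/nF)·log Q gives +0.41 − (0.0601/2)(−0.086) = +0.41 V.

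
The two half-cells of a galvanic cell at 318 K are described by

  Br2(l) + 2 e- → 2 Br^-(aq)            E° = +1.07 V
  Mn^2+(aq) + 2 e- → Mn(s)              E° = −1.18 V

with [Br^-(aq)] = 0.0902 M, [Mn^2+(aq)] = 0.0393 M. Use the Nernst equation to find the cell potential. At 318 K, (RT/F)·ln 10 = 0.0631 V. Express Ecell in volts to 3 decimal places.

+2.360 V

Since E°(Br₂/Br⁻) > E°(Mn²⁺/Mn), Br₂/Br⁻ serves as the cathode.
The standard potential is +1.07 − (−1.18) = +2.25 V and the balanced reaction transfers n = 2 electrons.
For the overall reaction Br2(l) + Mn(s) → 2 Br^-(aq) + Mn^2+(aq), Q = [Br^-(aq)]^2·[Mn^2+(aq)] = 0.00032, giving log Q = −3.495.
E = E° − (0.0631/n)·log Q = +2.25 − (0.0631/2)(−3.495) = +2.360 V.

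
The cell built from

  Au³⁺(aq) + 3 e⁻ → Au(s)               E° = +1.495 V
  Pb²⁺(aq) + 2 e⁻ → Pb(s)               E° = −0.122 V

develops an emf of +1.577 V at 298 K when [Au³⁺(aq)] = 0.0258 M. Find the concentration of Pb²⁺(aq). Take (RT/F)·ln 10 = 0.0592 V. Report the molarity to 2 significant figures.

2.0 M

Au³⁺/Au is the cathode (higher E°); E°cell = +1.495 − (−0.122) = +1.617 V with n = 6.
Since E = E° − (0.0592/n)·log Q, log Q = n(E° − E)/0.0592 = 4.054.
The balanced reaction is 2 Au³⁺(aq) + 3 Pb(s) → 2 Au(s) + 3 Pb²⁺(aq), so Q = [Pb²⁺(aq)]^3 / [Au³⁺(aq)]^2.
Isolating [Pb²⁺(aq)] in Q = 10^{4.054} yields log [Pb²⁺(aq)] = 0.292, i.e. 2.0 M.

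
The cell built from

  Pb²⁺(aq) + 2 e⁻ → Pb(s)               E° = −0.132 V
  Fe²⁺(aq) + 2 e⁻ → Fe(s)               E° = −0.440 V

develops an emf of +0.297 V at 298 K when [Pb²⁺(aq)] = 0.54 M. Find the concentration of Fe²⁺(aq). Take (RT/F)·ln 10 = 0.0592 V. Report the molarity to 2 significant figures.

1.3 M

Pb²⁺/Pb is the cathode (higher E°); E°cell = −0.132 − (−0.440) = +0.308 V with n = 2.
Rearranging E = E° − (0.0592/n)·log Q gives log Q = 2(+0.308 − (+0.297))/0.0592 = 0.372.
For Pb²⁺(aq) + Fe(s) → Pb(s) + Fe²⁺(aq), the reaction quotient is Q = [Fe²⁺(aq)] / [Pb²⁺(aq)].
Isolating [Fe²⁺(aq)] in Q = 10^{0.372} yields log [Fe²⁺(aq)] = 0.104, i.e. 1.3 M.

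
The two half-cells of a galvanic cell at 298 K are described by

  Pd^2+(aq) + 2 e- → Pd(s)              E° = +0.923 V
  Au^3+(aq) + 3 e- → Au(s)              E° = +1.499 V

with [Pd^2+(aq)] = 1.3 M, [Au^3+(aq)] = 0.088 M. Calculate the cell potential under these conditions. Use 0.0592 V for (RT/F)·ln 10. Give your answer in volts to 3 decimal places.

Au³⁺/Au is reduced (cathode, E° = +1.499 V) and Pd²⁺/Pd is oxidized (anode).
E°cell = E°cat − E°an = +1.499 − (+0.923) = +0.576 V; n = 6.
The balanced reaction is 2 Au^3+(aq) + 3 Pd(s) → 2 Au(s) + 3 Pd^2+(aq), so Q = [Pd^2+(aq)]^3 / [Au^3+(aq)]^2 = 284 and log Q = 2.453.
By the Nernst equation, E = +0.576 − (0.0592/6)·(2.453) = +0.552 V.

+0.552 V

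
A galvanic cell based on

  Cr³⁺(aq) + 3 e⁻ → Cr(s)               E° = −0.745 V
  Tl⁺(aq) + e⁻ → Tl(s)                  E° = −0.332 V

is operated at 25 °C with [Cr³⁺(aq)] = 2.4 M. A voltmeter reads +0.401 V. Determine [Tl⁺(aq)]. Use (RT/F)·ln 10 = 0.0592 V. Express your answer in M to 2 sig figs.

0.84 M

The Tl⁺/Tl couple has the larger reduction potential, so it is the cathode: E°cell = −0.332 − (−0.745) = +0.413 V and n = 3.
Since E = E° − (0.0592/n)·log Q, log Q = n(E° − E)/0.0592 = 0.608.
Balancing electrons gives 3 Tl⁺(aq) + Cr(s) → 3 Tl(s) + Cr³⁺(aq); thus Q = [Cr³⁺(aq)] / [Tl⁺(aq)]^3.
Solving for the unknown gives log [Tl⁺(aq)] = −0.076, so [Tl⁺(aq)] ≈ 0.84 M.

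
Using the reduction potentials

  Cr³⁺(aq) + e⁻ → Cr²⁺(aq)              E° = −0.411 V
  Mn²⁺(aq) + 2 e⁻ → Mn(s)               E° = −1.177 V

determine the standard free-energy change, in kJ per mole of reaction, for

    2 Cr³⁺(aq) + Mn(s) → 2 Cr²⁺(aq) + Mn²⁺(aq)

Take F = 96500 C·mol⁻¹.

In the reaction as written Cr³⁺(aq) is reduced, so the Cr³⁺/Cr²⁺ couple is the cathode and Mn²⁺/Mn is the anode.
E°cell = −0.411 − (−1.177) = +0.766 V; balancing electrons gives n = 2.
ΔG° = −nFE°cell = −(2)(96500)(+0.766) J/mol = −148 kJ/mol.

−148 kJ/mol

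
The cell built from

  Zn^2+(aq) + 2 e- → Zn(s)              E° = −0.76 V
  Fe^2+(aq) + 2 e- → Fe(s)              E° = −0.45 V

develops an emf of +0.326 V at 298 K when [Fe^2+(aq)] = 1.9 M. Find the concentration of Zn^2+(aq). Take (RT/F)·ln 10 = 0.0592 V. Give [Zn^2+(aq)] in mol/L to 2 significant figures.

0.55 M

The Fe²⁺/Fe couple has the larger reduction potential, so it is the cathode: E°cell = −0.45 − (−0.76) = +0.31 V and n = 2.
Rearranging E = E° − (0.0592/n)·log Q gives log Q = 2(+0.31 − (+0.326))/0.0592 = −0.541.
For Fe^2+(aq) + Zn(s) → Fe(s) + Zn^2+(aq), the reaction quotient is Q = [Zn^2+(aq)] / [Fe^2+(aq)].
Isolating [Zn^2+(aq)] in Q = 10^{−0.541} yields log [Zn^2+(aq)] = −0.262, i.e. 0.55 M.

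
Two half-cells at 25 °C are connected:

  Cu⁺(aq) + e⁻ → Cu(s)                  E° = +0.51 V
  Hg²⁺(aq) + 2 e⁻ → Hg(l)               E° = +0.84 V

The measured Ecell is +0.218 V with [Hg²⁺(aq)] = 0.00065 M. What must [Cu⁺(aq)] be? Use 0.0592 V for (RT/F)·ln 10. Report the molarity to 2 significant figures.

2.0 M

With Hg²⁺/Hg at the cathode and Cu⁺/Cu at the anode, E°cell = +0.84 − (+0.51) = +0.33 V (n = 2).
From the Nernst equation, log Q = n(E° − E)/0.0592 = 2·(+0.33 − (+0.218))/0.0592 = 3.784.
Balancing electrons gives Hg²⁺(aq) + 2 Cu(s) → Hg(l) + 2 Cu⁺(aq); thus Q = [Cu⁺(aq)]^2 / [Hg²⁺(aq)].
Solving for the unknown gives log [Cu⁺(aq)] = 0.298, so [Cu⁺(aq)] ≈ 2.0 M.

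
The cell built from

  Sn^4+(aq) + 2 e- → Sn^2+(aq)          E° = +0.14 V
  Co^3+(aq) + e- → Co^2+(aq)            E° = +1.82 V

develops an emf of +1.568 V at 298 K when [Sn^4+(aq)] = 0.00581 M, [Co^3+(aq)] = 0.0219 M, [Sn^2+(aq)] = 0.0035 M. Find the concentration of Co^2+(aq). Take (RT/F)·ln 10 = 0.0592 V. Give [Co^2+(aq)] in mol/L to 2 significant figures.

The Co³⁺/Co²⁺ couple has the larger reduction potential, so it is the cathode: E°cell = +1.82 − (+0.14) = +1.68 V and n = 2.
Since E = E° − (0.0592/n)·log Q, log Q = n(E° − E)/0.0592 = 3.784.
The balanced reaction is 2 Co^3+(aq) + Sn^2+(aq) → 2 Co^2+(aq) + Sn^4+(aq), so Q = ([Co^2+(aq)]^2·[Sn^4+(aq)]) / ([Co^3+(aq)]^2·[Sn^2+(aq)]).
Isolating [Co^2+(aq)] in Q = 10^{3.784} yields log [Co^2+(aq)] = 0.122, i.e. 1.3 M.

1.3 M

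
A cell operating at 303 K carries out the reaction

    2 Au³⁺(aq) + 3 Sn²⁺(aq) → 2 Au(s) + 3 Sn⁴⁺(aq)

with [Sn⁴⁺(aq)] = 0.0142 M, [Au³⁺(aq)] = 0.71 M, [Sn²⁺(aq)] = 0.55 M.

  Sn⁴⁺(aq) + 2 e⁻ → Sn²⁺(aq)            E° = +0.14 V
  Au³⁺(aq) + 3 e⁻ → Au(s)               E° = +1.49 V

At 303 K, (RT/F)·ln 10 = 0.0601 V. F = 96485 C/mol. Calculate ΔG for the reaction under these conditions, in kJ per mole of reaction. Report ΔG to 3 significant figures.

E°cell = +1.49 − (+0.14) = +1.35 V; the balanced reaction transfers n = 6 electrons.
The reaction quotient is [Sn⁴⁺(aq)]^3 / ([Au³⁺(aq)]^2·[Sn²⁺(aq)]^3) = 3.41×10^−5; by Nernst, E = +1.35 − (0.0601/6)(−4.467) = +1.3947 V.
Then ΔG = −nFE = −6 × 96485 × +1.3947 J/mol = −807 kJ/mol.

−807 kJ/mol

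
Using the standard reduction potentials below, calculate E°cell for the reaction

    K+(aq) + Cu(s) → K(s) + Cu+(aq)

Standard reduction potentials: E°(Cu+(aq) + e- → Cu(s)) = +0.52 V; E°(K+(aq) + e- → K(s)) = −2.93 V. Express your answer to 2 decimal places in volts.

−3.45 V

In the reaction as written, K+(aq) is reduced (cathode) and Cu+(aq) is produced by oxidation at the anode.
E°cell = E°(cathode) − E°(anode) = −2.93 − (+0.52) = −3.45 V.
The negative E°cell means the reaction is non-spontaneous in the direction written.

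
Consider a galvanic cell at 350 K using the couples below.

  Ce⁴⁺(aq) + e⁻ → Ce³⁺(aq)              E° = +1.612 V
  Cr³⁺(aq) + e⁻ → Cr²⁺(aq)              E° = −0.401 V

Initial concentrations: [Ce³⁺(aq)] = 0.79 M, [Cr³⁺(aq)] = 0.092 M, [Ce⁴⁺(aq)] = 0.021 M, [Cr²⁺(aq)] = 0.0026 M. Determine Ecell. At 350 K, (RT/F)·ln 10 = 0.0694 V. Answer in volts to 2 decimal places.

Since E°(Ce⁴⁺/Ce³⁺) > E°(Cr³⁺/Cr²⁺), Ce⁴⁺/Ce³⁺ serves as the cathode.
The standard potential is +1.612 − (−0.401) = +2.013 V and the balanced reaction transfers n = 1 electron.
For the overall reaction Ce⁴⁺(aq) + Cr²⁺(aq) → Ce³⁺(aq) + Cr³⁺(aq), Q = ([Ce³⁺(aq)]·[Cr³⁺(aq)]) / ([Ce⁴⁺(aq)]·[Cr²⁺(aq)]) = 1.33×10^3, giving log Q = 3.124.
Applying E = E° − (RT ln10/nF)·log Q gives +2.013 − (0.0694/1)(3.124) = +1.80 V.

+1.80 V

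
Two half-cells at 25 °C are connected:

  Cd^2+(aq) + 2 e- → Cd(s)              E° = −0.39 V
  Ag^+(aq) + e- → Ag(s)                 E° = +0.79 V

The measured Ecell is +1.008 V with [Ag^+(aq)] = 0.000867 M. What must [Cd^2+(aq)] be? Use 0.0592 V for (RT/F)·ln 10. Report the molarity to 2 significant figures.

The Ag⁺/Ag couple has the larger reduction potential, so it is the cathode: E°cell = +0.79 − (−0.39) = +1.18 V and n = 2.
From the Nernst equation, log Q = n(E° − E)/0.0592 = 2·(+1.18 − (+1.008))/0.0592 = 5.811.
For 2 Ag^+(aq) + Cd(s) → 2 Ag(s) + Cd^2+(aq), the reaction quotient is Q = [Cd^2+(aq)] / [Ag^+(aq)]^2.
Isolating [Cd^2+(aq)] in Q = 10^{5.811} yields log [Cd^2+(aq)] = −0.313, i.e. 0.49 M.

0.49 M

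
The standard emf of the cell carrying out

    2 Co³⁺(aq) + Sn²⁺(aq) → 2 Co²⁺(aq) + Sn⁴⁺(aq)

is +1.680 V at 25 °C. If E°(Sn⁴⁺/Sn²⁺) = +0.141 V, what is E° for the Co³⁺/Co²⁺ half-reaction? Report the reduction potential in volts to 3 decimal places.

+1.821 V

In the reaction as written the Co³⁺/Co²⁺ couple is reduced (cathode) and Sn⁴⁺/Sn²⁺ is oxidized (anode), so E°cell = E°(Co³⁺/Co²⁺) − E°(Sn⁴⁺/Sn²⁺).
E°(Co³⁺/Co²⁺) = E°cell + E°(anode) = +1.680 + (+0.141) = +1.821 V.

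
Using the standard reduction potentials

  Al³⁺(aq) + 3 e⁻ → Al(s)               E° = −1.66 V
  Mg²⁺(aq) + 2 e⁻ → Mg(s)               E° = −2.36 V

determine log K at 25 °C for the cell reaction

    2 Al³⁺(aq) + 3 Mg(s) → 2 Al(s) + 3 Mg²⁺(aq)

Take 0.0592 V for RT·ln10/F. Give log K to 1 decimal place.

log K = 70.9

The Al³⁺/Al couple is reduced (cathode); E°cell = −1.66 − (−2.36) = +0.70 V with n = 6.
At equilibrium E = 0, so log K = nE°cell / 0.0592 = (6)(+0.70) / 0.0592 = 70.9.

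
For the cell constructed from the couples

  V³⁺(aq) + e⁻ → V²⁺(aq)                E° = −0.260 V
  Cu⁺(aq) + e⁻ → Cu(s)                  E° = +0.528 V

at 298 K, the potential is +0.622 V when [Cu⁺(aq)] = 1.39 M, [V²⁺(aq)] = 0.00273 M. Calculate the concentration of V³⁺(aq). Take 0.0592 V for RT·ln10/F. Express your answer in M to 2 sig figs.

With Cu⁺/Cu at the cathode and V³⁺/V²⁺ at the anode, E°cell = +0.528 − (−0.260) = +0.788 V (n = 1).
Rearranging E = E° − (0.0592/n)·log Q gives log Q = 1(+0.788 − (+0.622))/0.0592 = 2.804.
Balancing electrons gives Cu⁺(aq) + V²⁺(aq) → Cu(s) + V³⁺(aq); thus Q = [V³⁺(aq)] / ([Cu⁺(aq)]·[V²⁺(aq)]).
Substituting the known concentrations and solving, log [V³⁺(aq)] = 0.383 and [V³⁺(aq)] = 2.4 M.

2.4 M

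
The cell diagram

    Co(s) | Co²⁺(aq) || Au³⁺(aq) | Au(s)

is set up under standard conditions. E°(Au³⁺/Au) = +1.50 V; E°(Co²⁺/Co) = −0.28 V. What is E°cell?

By convention the left-hand electrode in cell notation is the anode (oxidation) and the right-hand electrode is the cathode (reduction).
E°cell = E°(right) − E°(left) = +1.50 − (−0.28) = +1.78 V.

+1.78 V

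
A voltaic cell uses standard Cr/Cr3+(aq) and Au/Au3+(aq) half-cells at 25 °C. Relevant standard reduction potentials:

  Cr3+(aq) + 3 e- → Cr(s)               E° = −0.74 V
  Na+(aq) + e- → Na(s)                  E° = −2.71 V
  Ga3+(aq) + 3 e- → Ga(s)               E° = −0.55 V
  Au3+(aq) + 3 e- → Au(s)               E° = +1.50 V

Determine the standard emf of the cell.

+2.24 V

The Au³⁺/Au couple has the higher E°, so Au ion is reduced (cathode) and Cr is oxidized (anode).
E°cell = E°(cathode) − E°(anode) = +1.50 − (−0.74) = +2.24 V.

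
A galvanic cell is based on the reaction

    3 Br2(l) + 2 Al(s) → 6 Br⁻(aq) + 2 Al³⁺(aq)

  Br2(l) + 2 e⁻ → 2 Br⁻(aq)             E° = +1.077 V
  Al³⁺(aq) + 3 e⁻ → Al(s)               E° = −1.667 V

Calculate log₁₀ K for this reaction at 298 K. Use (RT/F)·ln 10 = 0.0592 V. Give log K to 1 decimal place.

The Br₂/Br⁻ couple is reduced (cathode); E°cell = +1.077 − (−1.667) = +2.744 V with n = 6.
At equilibrium E = 0, so log K = nE°cell / 0.0592 = (6)(+2.744) / 0.0592 = 278.1.

log K = 278.1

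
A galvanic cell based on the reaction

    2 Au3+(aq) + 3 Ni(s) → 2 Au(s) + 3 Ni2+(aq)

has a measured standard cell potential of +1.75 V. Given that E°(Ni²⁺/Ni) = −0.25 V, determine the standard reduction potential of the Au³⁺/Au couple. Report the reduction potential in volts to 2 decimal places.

+1.50 V

In the reaction as written the Au³⁺/Au couple is reduced (cathode) and Ni²⁺/Ni is oxidized (anode), so E°cell = E°(Au³⁺/Au) − E°(Ni²⁺/Ni).
E°(Au³⁺/Au) = E°cell + E°(anode) = +1.75 + (−0.25) = +1.50 V.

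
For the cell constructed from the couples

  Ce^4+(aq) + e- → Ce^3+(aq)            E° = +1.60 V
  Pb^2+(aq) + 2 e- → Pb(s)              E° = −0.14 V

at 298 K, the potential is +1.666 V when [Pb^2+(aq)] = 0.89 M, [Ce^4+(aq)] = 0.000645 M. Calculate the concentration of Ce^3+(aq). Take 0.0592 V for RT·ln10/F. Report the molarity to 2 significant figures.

Ce⁴⁺/Ce³⁺ is the cathode (higher E°); E°cell = +1.60 − (−0.14) = +1.74 V with n = 2.
Rearranging E = E° − (0.0592/n)·log Q gives log Q = 2(+1.74 − (+1.666))/0.0592 = 2.500.
For 2 Ce^4+(aq) + Pb(s) → 2 Ce^3+(aq) + Pb^2+(aq), the reaction quotient is Q = ([Ce^3+(aq)]^2·[Pb^2+(aq)]) / [Ce^4+(aq)]^2.
Isolating [Ce^3+(aq)] in Q = 10^{2.500} yields log [Ce^3+(aq)] = −1.915, i.e. 0.012 M.

0.012 M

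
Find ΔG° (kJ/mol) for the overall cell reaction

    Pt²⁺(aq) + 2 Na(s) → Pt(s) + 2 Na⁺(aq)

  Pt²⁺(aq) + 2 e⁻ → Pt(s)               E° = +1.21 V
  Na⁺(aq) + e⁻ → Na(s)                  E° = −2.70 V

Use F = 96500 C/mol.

In the reaction as written Pt²⁺(aq) is reduced, so the Pt²⁺/Pt couple is the cathode and Na⁺/Na is the anode.
E°cell = +1.21 − (−2.70) = +3.91 V; balancing electrons gives n = 2.
ΔG° = −nFE°cell = −(2)(96500)(+3.91) J/mol = −755 kJ/mol.

−755 kJ/mol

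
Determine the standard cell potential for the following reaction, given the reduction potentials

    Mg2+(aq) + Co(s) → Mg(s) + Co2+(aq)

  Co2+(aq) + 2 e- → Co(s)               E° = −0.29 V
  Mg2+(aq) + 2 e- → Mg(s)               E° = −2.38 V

−2.09 V

In the reaction as written, Mg2+(aq) is reduced (cathode) and Co2+(aq) is produced by oxidation at the anode.
E°cell = E°(cathode) − E°(anode) = −2.38 − (−0.29) = −2.09 V.
The negative E°cell means the reaction is non-spontaneous in the direction written.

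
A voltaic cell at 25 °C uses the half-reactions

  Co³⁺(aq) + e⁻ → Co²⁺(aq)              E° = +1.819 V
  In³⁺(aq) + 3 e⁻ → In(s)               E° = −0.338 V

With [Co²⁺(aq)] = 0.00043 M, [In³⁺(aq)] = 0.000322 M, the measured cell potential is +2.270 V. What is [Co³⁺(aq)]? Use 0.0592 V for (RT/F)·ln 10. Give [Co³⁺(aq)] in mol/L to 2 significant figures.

0.0024 M

Co³⁺/Co²⁺ is the cathode (higher E°); E°cell = +1.819 − (−0.338) = +2.157 V with n = 3.
Since E = E° − (0.0592/n)·log Q, log Q = n(E° − E)/0.0592 = −5.726.
Balancing electrons gives 3 Co³⁺(aq) + In(s) → 3 Co²⁺(aq) + In³⁺(aq); thus Q = ([Co²⁺(aq)]^3·[In³⁺(aq)]) / [Co³⁺(aq)]^3.
Solving for the unknown gives log [Co³⁺(aq)] = −2.622, so [Co³⁺(aq)] ≈ 0.0024 M.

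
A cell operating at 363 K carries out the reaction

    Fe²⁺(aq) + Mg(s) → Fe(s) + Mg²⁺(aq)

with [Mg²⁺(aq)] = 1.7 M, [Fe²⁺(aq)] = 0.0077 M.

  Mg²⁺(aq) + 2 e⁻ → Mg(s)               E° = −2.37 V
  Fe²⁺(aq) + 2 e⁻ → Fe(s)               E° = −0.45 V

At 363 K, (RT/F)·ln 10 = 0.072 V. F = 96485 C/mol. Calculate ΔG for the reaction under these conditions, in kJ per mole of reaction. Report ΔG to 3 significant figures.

−354 kJ/mol

E°cell = −0.45 − (−2.37) = +1.92 V; the balanced reaction transfers n = 2 electrons.
Here Q = [Mg²⁺(aq)] / [Fe²⁺(aq)] = 221 (log Q = 2.344), giving E = +1.92 − (0.072/2)·(2.344) = +1.8356 V.
Then ΔG = −nFE = −2 × 96485 × +1.8356 J/mol = −354 kJ/mol.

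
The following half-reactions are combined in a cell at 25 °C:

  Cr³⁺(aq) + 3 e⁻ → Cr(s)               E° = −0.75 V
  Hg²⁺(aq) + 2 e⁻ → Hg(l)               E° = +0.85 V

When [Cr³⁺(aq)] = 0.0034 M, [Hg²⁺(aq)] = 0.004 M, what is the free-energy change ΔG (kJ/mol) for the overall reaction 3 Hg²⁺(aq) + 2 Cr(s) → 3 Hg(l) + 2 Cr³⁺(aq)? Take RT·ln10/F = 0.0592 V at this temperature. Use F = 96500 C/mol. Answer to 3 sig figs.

The standard cell potential is +0.85 − (−0.75) = +1.60 V, with n = 6 electrons in the balanced equation.
Q = [Cr³⁺(aq)]^2 / [Hg²⁺(aq)]^3 = 181, so log Q = 2.257 and E = +1.60 − (0.0592/6)(2.257) = +1.5777 V.
Finally ΔG = −nFE = −(6)(96500 C/mol)(+1.5777 V) = −913 kJ/mol.

−913 kJ/mol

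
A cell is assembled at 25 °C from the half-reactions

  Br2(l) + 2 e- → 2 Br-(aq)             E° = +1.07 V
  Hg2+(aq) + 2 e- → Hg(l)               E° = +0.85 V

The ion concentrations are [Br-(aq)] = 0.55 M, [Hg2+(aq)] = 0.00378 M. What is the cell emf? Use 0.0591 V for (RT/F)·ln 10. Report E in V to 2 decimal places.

+0.31 V

Br₂/Br⁻ is reduced (cathode, E° = +1.07 V) and Hg²⁺/Hg is oxidized (anode).
E°cell = +1.07 − (+0.85) = +0.22 V, with n = 2 electrons transferred.
The balanced reaction is Br2(l) + Hg(l) → 2 Br-(aq) + Hg2+(aq), so Q = [Br-(aq)]^2·[Hg2+(aq)] = 0.00114 and log Q = −2.942.
Applying E = E° − (RT ln10/nF)·log Q gives +0.22 − (0.0591/2)(−2.942) = +0.31 V.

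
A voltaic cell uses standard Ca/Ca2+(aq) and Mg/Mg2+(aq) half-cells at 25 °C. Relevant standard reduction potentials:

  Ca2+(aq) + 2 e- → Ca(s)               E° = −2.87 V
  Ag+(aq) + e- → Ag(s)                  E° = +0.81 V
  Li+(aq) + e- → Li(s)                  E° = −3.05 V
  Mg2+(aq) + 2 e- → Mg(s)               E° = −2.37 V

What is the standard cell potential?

Of the two couples in this cell, the one with the more positive reduction potential is reduced at the cathode: here that is Mg²⁺/Mg (−2.37 V); Ca²⁺/Ca (−2.87 V) is the anode.
E°cell = E°(cathode) − E°(anode) = −2.37 − (−2.87) = +0.50 V.

+0.50 V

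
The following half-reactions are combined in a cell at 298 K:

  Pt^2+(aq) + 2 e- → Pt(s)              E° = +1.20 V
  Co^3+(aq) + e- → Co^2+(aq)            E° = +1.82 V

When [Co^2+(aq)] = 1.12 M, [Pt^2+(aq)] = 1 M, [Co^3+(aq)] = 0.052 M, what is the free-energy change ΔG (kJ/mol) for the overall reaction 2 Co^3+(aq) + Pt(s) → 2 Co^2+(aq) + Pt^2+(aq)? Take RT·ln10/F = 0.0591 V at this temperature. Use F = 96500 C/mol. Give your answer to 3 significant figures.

−104 kJ/mol

E°cell = +1.82 − (+1.20) = +0.62 V; the balanced reaction transfers n = 2 electrons.
Q = ([Co^2+(aq)]^2·[Pt^2+(aq)]) / [Co^3+(aq)]^2 = 464, so log Q = 2.666 and E = +0.62 − (0.0591/2)(2.666) = +0.5412 V.
Then ΔG = −nFE = −2 × 96500 × +0.5412 J/mol = −104 kJ/mol.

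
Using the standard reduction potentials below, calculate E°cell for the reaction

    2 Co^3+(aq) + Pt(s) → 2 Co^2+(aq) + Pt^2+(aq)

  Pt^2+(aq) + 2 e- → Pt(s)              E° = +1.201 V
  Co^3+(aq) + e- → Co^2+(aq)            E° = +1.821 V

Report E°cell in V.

+0.620 V

In the reaction as written, Co^3+(aq) is reduced (cathode) and Pt^2+(aq) is produced by oxidation at the anode.
E°cell = E°(cathode) − E°(anode) = +1.821 − (+1.201) = +0.620 V.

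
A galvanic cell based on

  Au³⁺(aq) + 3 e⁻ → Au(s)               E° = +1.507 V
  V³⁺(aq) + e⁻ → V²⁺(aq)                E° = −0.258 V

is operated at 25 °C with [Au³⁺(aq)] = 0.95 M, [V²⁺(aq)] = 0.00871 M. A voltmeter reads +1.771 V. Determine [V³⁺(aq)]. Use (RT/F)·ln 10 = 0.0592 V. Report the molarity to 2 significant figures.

0.0068 M

With Au³⁺/Au at the cathode and V³⁺/V²⁺ at the anode, E°cell = +1.507 − (−0.258) = +1.765 V (n = 3).
Rearranging E = E° − (0.0592/n)·log Q gives log Q = 3(+1.765 − (+1.771))/0.0592 = −0.304.
For Au³⁺(aq) + 3 V²⁺(aq) → Au(s) + 3 V³⁺(aq), the reaction quotient is Q = [V³⁺(aq)]^3 / ([Au³⁺(aq)]·[V²⁺(aq)]^3).
Isolating [V³⁺(aq)] in Q = 10^{−0.304} yields log [V³⁺(aq)] = −2.169, i.e. 0.0068 M.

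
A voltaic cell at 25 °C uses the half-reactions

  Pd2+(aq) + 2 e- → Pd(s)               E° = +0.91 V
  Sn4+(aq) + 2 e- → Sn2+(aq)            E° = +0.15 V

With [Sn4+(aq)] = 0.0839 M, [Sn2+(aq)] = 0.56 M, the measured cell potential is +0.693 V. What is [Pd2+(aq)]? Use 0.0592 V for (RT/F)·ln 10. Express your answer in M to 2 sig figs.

0.00082 M

With Pd²⁺/Pd at the cathode and Sn⁴⁺/Sn²⁺ at the anode, E°cell = +0.91 − (+0.15) = +0.76 V (n = 2).
Rearranging E = E° − (0.0592/n)·log Q gives log Q = 2(+0.76 − (+0.693))/0.0592 = 2.264.
Balancing electrons gives Pd2+(aq) + Sn2+(aq) → Pd(s) + Sn4+(aq); thus Q = [Sn4+(aq)] / ([Pd2+(aq)]·[Sn2+(aq)]).
Substituting the known concentrations and solving, log [Pd2+(aq)] = −3.088 and [Pd2+(aq)] = 0.00082 M.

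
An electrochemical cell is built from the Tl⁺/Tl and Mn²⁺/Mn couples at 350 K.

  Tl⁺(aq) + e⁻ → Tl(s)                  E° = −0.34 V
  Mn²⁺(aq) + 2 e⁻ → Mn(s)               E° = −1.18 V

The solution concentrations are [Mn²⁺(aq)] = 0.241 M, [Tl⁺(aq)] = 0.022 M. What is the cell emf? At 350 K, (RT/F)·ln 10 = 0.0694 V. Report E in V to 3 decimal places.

+0.746 V

Since E°(Tl⁺/Tl) > E°(Mn²⁺/Mn), Tl⁺/Tl serves as the cathode.
The standard potential is −0.34 − (−1.18) = +0.84 V and the balanced reaction transfers n = 2 electrons.
For the overall reaction 2 Tl⁺(aq) + Mn(s) → 2 Tl(s) + Mn²⁺(aq), Q = [Mn²⁺(aq)] / [Tl⁺(aq)]^2 = 498, giving log Q = 2.697.
Applying E = E° − (RT ln10/nF)·log Q gives +0.84 − (0.0694/2)(2.697) = +0.746 V.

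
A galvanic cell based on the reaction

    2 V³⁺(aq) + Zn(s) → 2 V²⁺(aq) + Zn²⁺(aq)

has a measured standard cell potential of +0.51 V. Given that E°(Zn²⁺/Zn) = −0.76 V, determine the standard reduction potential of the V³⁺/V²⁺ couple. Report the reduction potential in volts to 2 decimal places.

−0.25 V

In the reaction as written the V³⁺/V²⁺ couple is reduced (cathode) and Zn²⁺/Zn is oxidized (anode), so E°cell = E°(V³⁺/V²⁺) − E°(Zn²⁺/Zn).
E°(V³⁺/V²⁺) = E°cell + E°(anode) = +0.51 + (−0.76) = −0.25 V.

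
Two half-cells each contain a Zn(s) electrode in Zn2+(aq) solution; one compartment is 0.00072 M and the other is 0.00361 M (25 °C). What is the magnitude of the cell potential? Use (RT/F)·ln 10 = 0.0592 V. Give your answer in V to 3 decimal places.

For a concentration cell E°cell = 0, since both electrodes use the same couple.
The compartment with the higher Zn2+(aq) concentration (0.00361 M) acts as the cathode; ions are reduced there and produced at the dilute (0.00072 M) anode.
With n = 2, Ecell = −(0.0592/2)·log([dilute]/[conc]) = −(0.0592/2)·log(0.00072/0.00361) = +0.021 V.

0.021 V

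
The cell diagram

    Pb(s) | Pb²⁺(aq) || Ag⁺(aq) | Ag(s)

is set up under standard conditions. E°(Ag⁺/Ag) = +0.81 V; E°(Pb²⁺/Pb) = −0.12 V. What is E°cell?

+0.93 V

By convention the left-hand electrode in cell notation is the anode (oxidation) and the right-hand electrode is the cathode (reduction).
E°cell = E°(right) − E°(left) = +0.81 − (−0.12) = +0.93 V.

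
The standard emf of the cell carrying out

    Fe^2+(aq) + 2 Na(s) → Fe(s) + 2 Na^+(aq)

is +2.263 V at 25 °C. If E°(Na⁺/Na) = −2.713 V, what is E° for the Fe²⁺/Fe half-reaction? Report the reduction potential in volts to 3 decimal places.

In the reaction as written the Fe²⁺/Fe couple is reduced (cathode) and Na⁺/Na is oxidized (anode), so E°cell = E°(Fe²⁺/Fe) − E°(Na⁺/Na).
E°(Fe²⁺/Fe) = E°cell + E°(anode) = +2.263 + (−2.713) = −0.450 V.

−0.450 V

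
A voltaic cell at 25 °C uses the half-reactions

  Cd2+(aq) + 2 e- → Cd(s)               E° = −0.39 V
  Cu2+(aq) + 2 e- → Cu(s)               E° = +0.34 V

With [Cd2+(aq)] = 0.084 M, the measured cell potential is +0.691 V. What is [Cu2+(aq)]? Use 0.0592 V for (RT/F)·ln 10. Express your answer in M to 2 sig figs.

0.0040 M

The Cu²⁺/Cu couple has the larger reduction potential, so it is the cathode: E°cell = +0.34 − (−0.39) = +0.73 V and n = 2.
Rearranging E = E° − (0.0592/n)·log Q gives log Q = 2(+0.73 − (+0.691))/0.0592 = 1.318.
Balancing electrons gives Cu2+(aq) + Cd(s) → Cu(s) + Cd2+(aq); thus Q = [Cd2+(aq)] / [Cu2+(aq)].
Isolating [Cu2+(aq)] in Q = 10^{1.318} yields log [Cu2+(aq)] = −2.394, i.e. 0.0040 M.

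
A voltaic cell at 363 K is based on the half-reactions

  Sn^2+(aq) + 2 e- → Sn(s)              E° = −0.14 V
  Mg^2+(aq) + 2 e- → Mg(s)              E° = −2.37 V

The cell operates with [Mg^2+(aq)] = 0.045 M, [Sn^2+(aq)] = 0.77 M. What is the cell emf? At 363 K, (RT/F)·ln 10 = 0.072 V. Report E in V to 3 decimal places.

+2.274 V

Since E°(Sn²⁺/Sn) > E°(Mg²⁺/Mg), Sn²⁺/Sn serves as the cathode.
E°cell = −0.14 − (−2.37) = +2.23 V, with n = 2 electrons transferred.
Balancing gives Sn^2+(aq) + Mg(s) → Sn(s) + Mg^2+(aq); hence Q = [Mg^2+(aq)] / [Sn^2+(aq)] = 0.0584 (log Q = −1.233).
By the Nernst equation, E = +2.23 − (0.072/2)·(−1.233) = +2.274 V.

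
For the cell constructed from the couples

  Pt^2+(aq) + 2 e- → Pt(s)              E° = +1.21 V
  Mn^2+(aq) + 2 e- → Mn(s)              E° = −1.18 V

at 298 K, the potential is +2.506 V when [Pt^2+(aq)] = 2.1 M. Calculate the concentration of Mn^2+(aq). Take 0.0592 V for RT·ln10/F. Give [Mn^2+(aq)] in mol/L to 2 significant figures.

0.00025 M

Pt²⁺/Pt is the cathode (higher E°); E°cell = +1.21 − (−1.18) = +2.39 V with n = 2.
From the Nernst equation, log Q = n(E° − E)/0.0592 = 2·(+2.39 − (+2.506))/0.0592 = −3.919.
The balanced reaction is Pt^2+(aq) + Mn(s) → Pt(s) + Mn^2+(aq), so Q = [Mn^2+(aq)] / [Pt^2+(aq)].
Isolating [Mn^2+(aq)] in Q = 10^{−3.919} yields log [Mn^2+(aq)] = −3.597, i.e. 0.00025 M.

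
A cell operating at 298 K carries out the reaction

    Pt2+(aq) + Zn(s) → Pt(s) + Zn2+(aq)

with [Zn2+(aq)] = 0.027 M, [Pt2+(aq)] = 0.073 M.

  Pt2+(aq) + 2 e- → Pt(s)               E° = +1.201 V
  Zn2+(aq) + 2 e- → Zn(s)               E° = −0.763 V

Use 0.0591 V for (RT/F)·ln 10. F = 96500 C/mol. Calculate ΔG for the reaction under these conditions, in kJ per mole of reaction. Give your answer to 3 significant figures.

With Pt²⁺/Pt reduced at the cathode, E°cell = +1.201 − (−0.763) = +1.964 V and n = 2.
Here Q = [Zn2+(aq)] / [Pt2+(aq)] = 0.37 (log Q = −0.432), giving E = +1.964 − (0.0591/2)·(−0.432) = +1.9768 V.
ΔG = −nFE = −(2)(96500)(+1.9768) J/mol = −382 kJ/mol.

−382 kJ/mol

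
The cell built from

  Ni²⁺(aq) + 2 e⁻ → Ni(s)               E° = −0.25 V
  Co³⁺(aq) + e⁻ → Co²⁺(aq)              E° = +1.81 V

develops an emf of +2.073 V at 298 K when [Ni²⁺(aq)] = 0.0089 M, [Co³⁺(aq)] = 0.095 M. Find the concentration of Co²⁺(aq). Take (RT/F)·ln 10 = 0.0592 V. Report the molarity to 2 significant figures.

The Co³⁺/Co²⁺ couple has the larger reduction potential, so it is the cathode: E°cell = +1.81 − (−0.25) = +2.06 V and n = 2.
Rearranging E = E° − (0.0592/n)·log Q gives log Q = 2(+2.06 − (+2.073))/0.0592 = −0.439.
For 2 Co³⁺(aq) + Ni(s) → 2 Co²⁺(aq) + Ni²⁺(aq), the reaction quotient is Q = ([Co²⁺(aq)]^2·[Ni²⁺(aq)]) / [Co³⁺(aq)]^2.
Isolating [Co²⁺(aq)] in Q = 10^{−0.439} yields log [Co²⁺(aq)] = −0.216, i.e. 0.61 M.

0.61 M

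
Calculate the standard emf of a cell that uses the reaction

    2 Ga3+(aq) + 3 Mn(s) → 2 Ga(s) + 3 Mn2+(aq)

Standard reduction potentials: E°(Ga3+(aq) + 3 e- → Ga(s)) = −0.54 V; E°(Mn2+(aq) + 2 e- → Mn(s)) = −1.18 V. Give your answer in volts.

Ga3+(aq) gains electrons, so the Ga³⁺/Ga couple is the cathode; the Mn²⁺/Mn couple is the anode.
E°cell = E°(cathode) − E°(anode) = −0.54 − (−1.18) = +0.64 V.

+0.64 V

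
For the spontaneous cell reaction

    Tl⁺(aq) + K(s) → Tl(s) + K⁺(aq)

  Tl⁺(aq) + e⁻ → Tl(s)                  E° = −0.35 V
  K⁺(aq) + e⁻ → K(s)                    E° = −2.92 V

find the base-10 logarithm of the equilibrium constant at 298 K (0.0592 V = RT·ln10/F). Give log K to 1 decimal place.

log K = 43.4

The Tl⁺/Tl couple is reduced (cathode); E°cell = −0.35 − (−2.92) = +2.57 V with n = 1.
At equilibrium E = 0, so log K = nE°cell / 0.0592 = (1)(+2.57) / 0.0592 = 43.4.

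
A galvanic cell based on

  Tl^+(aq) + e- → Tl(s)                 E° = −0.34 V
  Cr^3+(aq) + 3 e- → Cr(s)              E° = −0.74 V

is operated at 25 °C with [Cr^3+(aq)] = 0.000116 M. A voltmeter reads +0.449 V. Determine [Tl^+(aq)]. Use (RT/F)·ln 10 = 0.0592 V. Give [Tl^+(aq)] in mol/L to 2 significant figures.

The Tl⁺/Tl couple has the larger reduction potential, so it is the cathode: E°cell = −0.34 − (−0.74) = +0.40 V and n = 3.
Rearranging E = E° − (0.0592/n)·log Q gives log Q = 3(+0.40 − (+0.449))/0.0592 = −2.483.
For 3 Tl^+(aq) + Cr(s) → 3 Tl(s) + Cr^3+(aq), the reaction quotient is Q = [Cr^3+(aq)] / [Tl^+(aq)]^3.
Substituting the known concentrations and solving, log [Tl^+(aq)] = −0.484 and [Tl^+(aq)] = 0.33 M.

0.33 M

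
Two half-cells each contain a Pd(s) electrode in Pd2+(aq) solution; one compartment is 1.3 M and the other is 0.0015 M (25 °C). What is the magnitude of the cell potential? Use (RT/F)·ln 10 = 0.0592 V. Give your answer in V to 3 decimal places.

0.087 V

For a concentration cell E°cell = 0, since both electrodes use the same couple.
The compartment with the higher Pd2+(aq) concentration (1.3 M) acts as the cathode; ions are reduced there and produced at the dilute (0.0015 M) anode.
With n = 2, Ecell = −(0.0592/2)·log([dilute]/[conc]) = −(0.0592/2)·log(0.0015/1.3) = +0.087 V.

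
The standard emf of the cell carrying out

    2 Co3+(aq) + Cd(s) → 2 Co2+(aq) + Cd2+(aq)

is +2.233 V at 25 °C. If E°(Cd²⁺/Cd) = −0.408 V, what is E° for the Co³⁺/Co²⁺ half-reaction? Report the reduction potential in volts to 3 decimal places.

In the reaction as written the Co³⁺/Co²⁺ couple is reduced (cathode) and Cd²⁺/Cd is oxidized (anode), so E°cell = E°(Co³⁺/Co²⁺) − E°(Cd²⁺/Cd).
E°(Co³⁺/Co²⁺) = E°cell + E°(anode) = +2.233 + (−0.408) = +1.825 V.

+1.825 V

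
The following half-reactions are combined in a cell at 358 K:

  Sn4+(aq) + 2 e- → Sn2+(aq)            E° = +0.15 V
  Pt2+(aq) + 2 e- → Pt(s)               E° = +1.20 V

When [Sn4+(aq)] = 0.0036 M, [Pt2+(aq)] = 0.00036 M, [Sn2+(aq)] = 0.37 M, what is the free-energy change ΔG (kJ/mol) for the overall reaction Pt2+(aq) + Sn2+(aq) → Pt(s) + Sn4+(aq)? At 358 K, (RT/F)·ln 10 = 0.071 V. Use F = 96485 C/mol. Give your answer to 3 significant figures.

−193 kJ/mol

With Pt²⁺/Pt reduced at the cathode, E°cell = +1.20 − (+0.15) = +1.05 V and n = 2.
Q = [Sn4+(aq)] / ([Pt2+(aq)]·[Sn2+(aq)]) = 27, so log Q = 1.432 and E = +1.05 − (0.071/2)(1.432) = +0.9992 V.
ΔG = −nFE = −(2)(96485)(+0.9992) J/mol = −193 kJ/mol.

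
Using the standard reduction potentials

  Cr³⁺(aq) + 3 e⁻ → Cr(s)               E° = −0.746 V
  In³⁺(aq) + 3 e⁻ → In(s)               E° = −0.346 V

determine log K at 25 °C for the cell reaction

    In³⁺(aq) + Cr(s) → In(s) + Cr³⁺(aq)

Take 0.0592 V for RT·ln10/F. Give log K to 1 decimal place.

log K = 20.3

The In³⁺/In couple is reduced (cathode); E°cell = −0.346 − (−0.746) = +0.400 V with n = 3.
At equilibrium E = 0, so log K = nE°cell / 0.0592 = (3)(+0.400) / 0.0592 = 20.3.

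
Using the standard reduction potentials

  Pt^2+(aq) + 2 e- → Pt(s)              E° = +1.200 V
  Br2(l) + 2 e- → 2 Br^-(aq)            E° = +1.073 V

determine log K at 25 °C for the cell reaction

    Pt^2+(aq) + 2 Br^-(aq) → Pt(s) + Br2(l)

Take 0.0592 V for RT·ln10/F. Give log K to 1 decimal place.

The Pt²⁺/Pt couple is reduced (cathode); E°cell = +1.200 − (+1.073) = +0.127 V with n = 2.
At equilibrium E = 0, so log K = nE°cell / 0.0592 = (2)(+0.127) / 0.0592 = 4.3.

log K = 4.3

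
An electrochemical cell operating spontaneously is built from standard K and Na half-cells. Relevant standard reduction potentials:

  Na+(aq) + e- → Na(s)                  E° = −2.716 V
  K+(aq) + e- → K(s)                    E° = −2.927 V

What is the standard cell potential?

+0.211 V

Of the two couples in this cell, the one with the more positive reduction potential is reduced at the cathode: here that is Na⁺/Na (−2.716 V); K⁺/K (−2.927 V) is the anode.
E°cell = E°(cathode) − E°(anode) = −2.716 − (−2.927) = +0.211 V.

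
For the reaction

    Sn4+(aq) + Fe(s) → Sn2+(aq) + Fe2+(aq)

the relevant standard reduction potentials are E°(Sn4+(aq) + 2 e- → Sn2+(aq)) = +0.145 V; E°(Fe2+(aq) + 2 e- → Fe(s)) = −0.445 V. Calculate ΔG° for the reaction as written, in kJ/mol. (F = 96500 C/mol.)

In the reaction as written Sn4+(aq) is reduced, so the Sn⁴⁺/Sn²⁺ couple is the cathode and Fe²⁺/Fe is the anode.
E°cell = +0.145 − (−0.445) = +0.590 V; balancing electrons gives n = 2.
ΔG° = −nFE°cell = −(2)(96500)(+0.590) J/mol = −114 kJ/mol.

−114 kJ/mol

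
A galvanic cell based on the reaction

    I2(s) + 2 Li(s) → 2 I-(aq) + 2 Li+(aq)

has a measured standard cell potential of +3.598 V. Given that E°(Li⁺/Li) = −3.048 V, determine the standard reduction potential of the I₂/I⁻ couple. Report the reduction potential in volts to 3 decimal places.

In the reaction as written the I₂/I⁻ couple is reduced (cathode) and Li⁺/Li is oxidized (anode), so E°cell = E°(I₂/I⁻) − E°(Li⁺/Li).
E°(I₂/I⁻) = E°cell + E°(anode) = +3.598 + (−3.048) = +0.550 V.

+0.550 V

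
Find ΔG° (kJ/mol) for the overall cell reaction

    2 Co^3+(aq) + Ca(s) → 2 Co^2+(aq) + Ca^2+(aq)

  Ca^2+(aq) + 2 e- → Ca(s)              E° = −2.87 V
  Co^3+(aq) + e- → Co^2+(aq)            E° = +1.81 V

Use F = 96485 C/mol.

In the reaction as written Co^3+(aq) is reduced, so the Co³⁺/Co²⁺ couple is the cathode and Ca²⁺/Ca is the anode.
E°cell = +1.81 − (−2.87) = +4.68 V; balancing electrons gives n = 2.
ΔG° = −nFE°cell = −(2)(96485)(+4.68) J/mol = −903 kJ/mol.

−903 kJ/mol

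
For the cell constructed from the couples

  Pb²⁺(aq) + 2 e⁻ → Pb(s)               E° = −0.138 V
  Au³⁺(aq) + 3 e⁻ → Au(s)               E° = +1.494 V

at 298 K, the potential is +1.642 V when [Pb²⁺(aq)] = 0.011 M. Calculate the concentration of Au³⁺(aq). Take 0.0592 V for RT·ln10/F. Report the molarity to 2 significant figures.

0.0037 M

The Au³⁺/Au couple has the larger reduction potential, so it is the cathode: E°cell = +1.494 − (−0.138) = +1.632 V and n = 6.
Since E = E° − (0.0592/n)·log Q, log Q = n(E° − E)/0.0592 = −1.014.
The balanced reaction is 2 Au³⁺(aq) + 3 Pb(s) → 2 Au(s) + 3 Pb²⁺(aq), so Q = [Pb²⁺(aq)]^3 / [Au³⁺(aq)]^2.
Isolating [Au³⁺(aq)] in Q = 10^{−1.014} yields log [Au³⁺(aq)] = −2.431, i.e. 0.0037 M.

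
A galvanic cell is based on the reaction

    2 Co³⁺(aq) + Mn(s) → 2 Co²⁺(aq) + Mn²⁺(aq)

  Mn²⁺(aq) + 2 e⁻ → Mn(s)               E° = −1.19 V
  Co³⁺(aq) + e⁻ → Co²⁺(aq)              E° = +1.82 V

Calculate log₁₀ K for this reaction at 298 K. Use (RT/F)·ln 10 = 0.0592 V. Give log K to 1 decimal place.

The Co³⁺/Co²⁺ couple is reduced (cathode); E°cell = +1.82 − (−1.19) = +3.01 V with n = 2.
At equilibrium E = 0, so log K = nE°cell / 0.0592 = (2)(+3.01) / 0.0592 = 101.7.

log K = 101.7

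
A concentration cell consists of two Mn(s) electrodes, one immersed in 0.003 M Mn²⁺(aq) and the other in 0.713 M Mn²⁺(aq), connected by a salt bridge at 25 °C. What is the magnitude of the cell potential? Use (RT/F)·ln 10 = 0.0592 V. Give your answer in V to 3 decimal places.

0.070 V

For a concentration cell E°cell = 0, since both electrodes use the same couple.
The compartment with the higher Mn²⁺(aq) concentration (0.713 M) acts as the cathode; ions are reduced there and produced at the dilute (0.003 M) anode.
With n = 2, Ecell = −(0.0592/2)·log([dilute]/[conc]) = −(0.0592/2)·log(0.003/0.713) = +0.070 V.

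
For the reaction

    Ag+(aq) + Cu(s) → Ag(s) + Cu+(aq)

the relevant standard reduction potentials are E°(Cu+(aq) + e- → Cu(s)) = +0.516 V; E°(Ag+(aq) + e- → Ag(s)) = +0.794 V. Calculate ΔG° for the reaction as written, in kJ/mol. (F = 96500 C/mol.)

−26.8 kJ/mol

In the reaction as written Ag+(aq) is reduced, so the Ag⁺/Ag couple is the cathode and Cu⁺/Cu is the anode.
E°cell = +0.794 − (+0.516) = +0.278 V; balancing electrons gives n = 1.
ΔG° = −nFE°cell = −(1)(96500)(+0.278) J/mol = −26.8 kJ/mol.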